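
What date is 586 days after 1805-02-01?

1806-09-10

Count 586 days after February 1, 1805:
Day-of-year of February 1, 1805: 32.
Day-of-year of September 10, 1806: 253.
1805 has 365 days, so 365 − 32 = 333 days remain in 1805.
Total: 333 + 253 = 586 days.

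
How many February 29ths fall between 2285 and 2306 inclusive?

4

Years divisible by 4 in [2285, 2306]: 2288, 2292, 2296, 2300, 2304.
Of these, 2300 is divisible by 100 but not 400, so not leap.
Leap years: 5 − 1 = 4.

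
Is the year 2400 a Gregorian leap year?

Yes

2400 is a leap year (divisible by 400).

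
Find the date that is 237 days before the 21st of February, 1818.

the 29th of June, 1817

Count 237 days before February 21, 1818:
Day-of-year of June 29, 1817: 180.
Day-of-year of February 21, 1818: 52.
1817 has 365 days, so 365 − 180 = 185 days remain in 1817.
Total: 185 + 52 = 237 days.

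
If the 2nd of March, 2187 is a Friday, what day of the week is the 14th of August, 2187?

March 2187: 31 − 2 = 29 days remain.
Then April (30), May (31), June (30), July (31): 30 + 31 + 30 + 31 = 122 days.
August 1–14, 2187: 14 days.
Total: 29 + 122 + 14 = 165 days.
165 mod 7 = 4, so 4 days after Friday is Tuesday.

Tuesday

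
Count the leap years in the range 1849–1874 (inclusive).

Years divisible by 4 in [1849, 1874]: 1852, 1856, 1860, 1864, 1868, 1872.
No century exceptions apply. Count: 6.

6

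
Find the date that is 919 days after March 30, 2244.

October 5, 2246

Count 919 days after March 30, 2244:
March 30, 2244 → March 30, 2245: 365 days.
March 30, 2245 → March 30, 2246: 365 days.
March 2246: 31 − 30 = 1 day remains.
Then April (30), May (31), June (30), July (31), August (31), September (30): 30 + 31 + 30 + 31 + 31 + 30 = 183 days.
October 1–5, 2246: 5 days.
Residual: 189 days.
Total: 919 days.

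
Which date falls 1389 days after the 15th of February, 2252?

the 5th of December, 2255

Count 1389 days after February 15, 2252:
Day-of-year of February 15, 2252: 46.
Day-of-year of December 5, 2255: 339.
2252 has 366 days, so 366 − 46 = 320 days remain in 2252.
Full years: 2253: 365; 2254: 365. Sum = 730.
Total: 320 + 730 + 339 = 1389 days.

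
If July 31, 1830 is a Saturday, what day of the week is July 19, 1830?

Count forward from the earlier date (July 19, 1830) to the later (July 31, 1830):
Within July 1830: 31 − 19 = 12 days.
12 mod 7 = 5, so 5 days before Saturday is Monday.

Monday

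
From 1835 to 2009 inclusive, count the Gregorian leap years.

43

Years divisible by 4: 1836, 1840, …, 2008 — 44 in all.
Of these, 1900 is divisible by 100 but not 400, so not leap.
2000 is divisible by 400, so still leap.
Leap years: 44 − 1 = 43.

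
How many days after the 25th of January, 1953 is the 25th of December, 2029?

From January 25, 1953 to January 25, 2029: 76 years, of which 19 contain a Feb 29 — 57×365 + 19×366 = 27759 days.
(2000 is a leap year (divisible by 400).)
January 2029: 31 − 25 = 6 days remain.
Then 10 full months totalling 303 days.
December 1–25, 2029: 25 days.
Residual: 334 days.
Total: 28093 days.

28093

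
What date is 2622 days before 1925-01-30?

1917-11-26

Count 2622 days before January 30, 1925:
Day-of-year of November 26, 1917: 330.
Day-of-year of January 30, 1925: 30.
1917 has 365 days, so 365 − 330 = 35 days remain in 1917.
Full years 1918–1924: 5 common + 2 leap = 5×365 + 2×366 = 2557 days.
Total: 35 + 2557 + 30 = 2622 days.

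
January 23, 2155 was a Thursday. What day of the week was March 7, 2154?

Count forward from the earlier date (March 7, 2154) to the later (January 23, 2155):
March 2154: 31 − 7 = 24 days remain.
Then 9 full months totalling 275 days.
January 1–23, 2155: 23 days.
Residual: 322 days.
Total: 322 days.
322 is a multiple of 7, so March 7, 2154 falls on the same weekday: Thursday.

Thursday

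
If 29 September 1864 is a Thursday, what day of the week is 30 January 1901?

From September 29, 1864 to September 29, 1900: 36 years, of which 8 contain a Feb 29 — 28×365 + 8×366 = 13148 days.
(1900 is not a leap year (divisible by 100 but not 400).)
September 1900: 30 − 29 = 1 day remains.
Then October (31), November (30), December (31): 31 + 30 + 31 = 92 days.
January 1–30, 1901: 30 days.
Residual: 123 days.
Total: 13271 days.
13271 mod 7 = 6, so 6 days after Thursday is Wednesday.

Wednesday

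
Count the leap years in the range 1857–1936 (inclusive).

19

Years divisible by 4: 1860, 1864, …, 1936 — 20 in all.
Of these, 1900 is divisible by 100 but not 400, so not leap.
Leap years: 20 − 1 = 19.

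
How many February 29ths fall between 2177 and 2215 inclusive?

Years divisible by 4 in [2177, 2215]: 2180, 2184, 2188, 2192, 2196, 2200, 2204, 2208, 2212.
Of these, 2200 is divisible by 100 but not 400, so not leap.
Leap years: 9 − 1 = 8.

8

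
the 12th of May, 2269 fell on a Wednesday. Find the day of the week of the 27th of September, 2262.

Saturday

Count forward from the earlier date (September 27, 2262) to the later (May 12, 2269):
Day-of-year of September 27, 2262: 270.
Day-of-year of May 12, 2269: 132.
2262 has 365 days, so 365 − 270 = 95 days remain in 2262.
Full years: 2263: 365; 2264: 366; 2265: 365; 2266: 365; 2267: 365; 2268: 366. Sum = 2192.
Total: 95 + 2192 + 132 = 2419 days.
2419 mod 7 = 4, so 4 days before Wednesday is Saturday.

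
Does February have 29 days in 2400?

Yes

2400 is a leap year (divisible by 400).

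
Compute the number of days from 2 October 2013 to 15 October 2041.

Day-of-year of October 2, 2013: 275.
Day-of-year of October 15, 2041: 288.
2013 has 365 days, so 365 − 275 = 90 days remain in 2013.
Full years 2014–2040: 20 common + 7 leap = 20×365 + 7×366 = 9862 days.
Total: 90 + 9862 + 288 = 10240 days.

10240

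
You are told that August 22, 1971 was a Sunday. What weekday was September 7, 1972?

Day-of-year of August 22, 1971: 234.
Day-of-year of September 7, 1972: 251.
1971 has 365 days, so 365 − 234 = 131 days remain in 1971.
Total: 131 + 251 = 382 days.
382 mod 7 = 4, so 4 days after Sunday is Thursday.

Thursday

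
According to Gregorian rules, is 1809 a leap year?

1809 is not a leap year.

No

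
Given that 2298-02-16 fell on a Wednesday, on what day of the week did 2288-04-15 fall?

Count forward from the earlier date (April 15, 2288) to the later (February 16, 2298):
From April 15, 2288 to April 15, 2297: 9 years, of which 2 contain a Feb 29 — 7×365 + 2×366 = 3287 days.
April 2297: 30 − 15 = 15 days remain.
Then 9 full months totalling 276 days.
February 1–16, 2298: 16 days (2298 is not a leap year).
Residual: 307 days.
Total: 3594 days.
3594 mod 7 = 3, so 3 days before Wednesday is Sunday.

Sunday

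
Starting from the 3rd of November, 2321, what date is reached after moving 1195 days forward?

the 10th of February, 2325

Count 1195 days after November 3, 2321:
Day-of-year of November 3, 2321: 307.
Day-of-year of February 10, 2325: 41.
2321 has 365 days, so 365 − 307 = 58 days remain in 2321.
Full years: 2322: 365; 2323: 365; 2324: 366. Sum = 1096.
Total: 58 + 1096 + 41 = 1195 days.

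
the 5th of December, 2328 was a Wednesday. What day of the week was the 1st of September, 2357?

Day-of-year of December 5, 2328: 340.
Day-of-year of September 1, 2357: 244.
2328 has 366 days, so 366 − 340 = 26 days remain in 2328.
Full years 2329–2356: 21 common + 7 leap = 21×365 + 7×366 = 10227 days.
Total: 26 + 10227 + 244 = 10497 days.
10497 mod 7 = 4, so 4 days after Wednesday is Sunday.

Sunday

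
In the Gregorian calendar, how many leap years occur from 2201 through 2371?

Years divisible by 4: 2204, 2208, …, 2368 — 42 in all.
Of these, 2300 is divisible by 100 but not 400, so not leap.
Leap years: 42 − 1 = 41.

41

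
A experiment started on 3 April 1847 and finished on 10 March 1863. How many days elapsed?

From April 3, 1847 to April 3, 1862: 15 years, of which 4 contain a Feb 29 — 11×365 + 4×366 = 5479 days.
April 1862: 30 − 3 = 27 days remain.
Then 10 full months totalling 304 days.
March 1–10, 1863: 10 days.
Residual: 341 days.
Total: 5820 days.

5820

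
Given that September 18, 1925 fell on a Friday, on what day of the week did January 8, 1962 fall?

Day-of-year of September 18, 1925: 261.
Day-of-year of January 8, 1962: 8.
1925 has 365 days, so 365 − 261 = 104 days remain in 1925.
Full years 1926–1961: 27 common + 9 leap = 27×365 + 9×366 = 13149 days.
Total: 104 + 13149 + 8 = 13261 days.
13261 mod 7 = 3, so 3 days after Friday is Monday.

Monday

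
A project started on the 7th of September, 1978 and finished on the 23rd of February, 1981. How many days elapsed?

Day-of-year of September 7, 1978: 250.
Day-of-year of February 23, 1981: 54.
1978 has 365 days, so 365 − 250 = 115 days remain in 1978.
Full years: 1979: 365; 1980: 366. Sum = 731.
Total: 115 + 731 + 54 = 900 days.

900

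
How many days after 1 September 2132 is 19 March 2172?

From September 1, 2132 to September 1, 2171: 39 years, of which 9 contain a Feb 29 — 30×365 + 9×366 = 14244 days.
September 2171: 30 − 1 = 29 days remain.
Then October (31), November (30), December (31), January (31), February 2172 (29): 31 + 30 + 31 + 31 + 29 = 152 days.
March 1–19, 2172: 19 days.
Residual: 200 days.
Total: 14444 days.

14444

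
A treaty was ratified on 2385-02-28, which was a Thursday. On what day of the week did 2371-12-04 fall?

Saturday

Count forward from the earlier date (December 4, 2371) to the later (February 28, 2385):
Day-of-year of December 4, 2371: 338.
Day-of-year of February 28, 2385: 59.
2371 has 365 days, so 365 − 338 = 27 days remain in 2371.
Full years 2372–2384: 9 common + 4 leap = 9×365 + 4×366 = 4749 days.
Total: 27 + 4749 + 59 = 4835 days.
4835 mod 7 = 5, so 5 days before Thursday is Saturday.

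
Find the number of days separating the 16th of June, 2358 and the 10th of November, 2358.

147

June 2358: 30 − 16 = 14 days remain.
Then July (31), August (31), September (30), October (31): 31 + 31 + 30 + 31 = 123 days.
November 1–10, 2358: 10 days.
Total: 14 + 123 + 10 = 147 days.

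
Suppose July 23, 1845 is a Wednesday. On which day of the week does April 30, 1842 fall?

Count forward from the earlier date (April 30, 1842) to the later (July 23, 1845):
Day-of-year of April 30, 1842: 120.
Day-of-year of July 23, 1845: 204.
1842 has 365 days, so 365 − 120 = 245 days remain in 1842.
Full years: 1843: 365; 1844: 366. Sum = 731.
Total: 245 + 731 + 204 = 1180 days.
1180 mod 7 = 4, so 4 days before Wednesday is Saturday.

Saturday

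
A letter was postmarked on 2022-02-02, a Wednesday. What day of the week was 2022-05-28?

Saturday

February 2022: 28 − 2 = 26 days remain (2022 is not a leap year, so February has 28 days).
Then March (31), April (30): 31 + 30 = 61 days.
May 1–28, 2022: 28 days.
Total: 26 + 61 + 28 = 115 days.
115 mod 7 = 3, so 3 days after Wednesday is Saturday.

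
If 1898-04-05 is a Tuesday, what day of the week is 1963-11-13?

Wednesday

Day-of-year of April 5, 1898: 95.
Day-of-year of November 13, 1963: 317.
1898 has 365 days, so 365 − 95 = 270 days remain in 1898.
Full years 1899–1962: 49 common + 15 leap = 49×365 + 15×366 = 23375 days.
Total: 270 + 23375 + 317 = 23962 days.
23962 mod 7 = 1, so 1 day after Tuesday is Wednesday.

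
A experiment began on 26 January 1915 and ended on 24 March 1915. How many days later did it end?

57

January 1915: 31 − 26 = 5 days remain.
Then February 1915 (28): 28 days.
March 1–24, 1915: 24 days.
Total: 5 + 28 + 24 = 57 days.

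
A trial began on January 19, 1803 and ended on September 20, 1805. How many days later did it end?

January 19, 1803 → January 19, 1804: 365 days.
January 19, 1804 → January 19, 1805: 366 days (1804 is a leap year).
January 1805: 31 − 19 = 12 days remain.
Then February 1805 (28), March (31), April (30), May (31), June (30), July (31), August (31): 28 + 31 + 30 + 31 + 30 + 31 + 31 = 212 days.
September 1–20, 1805: 20 days.
Residual: 244 days.
Total: 975 days.

975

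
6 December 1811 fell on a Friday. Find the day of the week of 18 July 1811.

Count forward from the earlier date (July 18, 1811) to the later (December 6, 1811):
July 1811: 31 − 18 = 13 days remain.
Then August (31), September (30), October (31), November (30): 31 + 30 + 31 + 30 = 122 days.
December 1–6, 1811: 6 days.
Total: 13 + 122 + 6 = 141 days.
141 mod 7 = 1, so 1 day before Friday is Thursday.

Thursday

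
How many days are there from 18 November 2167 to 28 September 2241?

From November 18, 2167 to November 18, 2240: 73 years, of which 18 contain a Feb 29 — 55×365 + 18×366 = 26663 days.
(2200 is not a leap year (divisible by 100 but not 400).)
November 2240: 30 − 18 = 12 days remain.
Then 9 full months totalling 274 days.
September 1–28, 2241: 28 days.
Residual: 314 days.
Total: 26977 days.

26977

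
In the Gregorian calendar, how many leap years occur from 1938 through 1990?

Years divisible by 4: 1940, 1944, …, 1988 — 13 in all.
No century exceptions apply. Count: 13.

13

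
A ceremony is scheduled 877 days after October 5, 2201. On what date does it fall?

February 29, 2204

Count 877 days after October 5, 2201:
October 5, 2201 → October 5, 2202: 365 days.
October 5, 2202 → October 5, 2203: 365 days.
October 2203: 31 − 5 = 26 days remain.
Then November (30), December (31), January (31): 30 + 31 + 31 = 92 days.
February 1–29, 2204: 29 days (2204 is a leap year).
Residual: 147 days.
Total: 877 days.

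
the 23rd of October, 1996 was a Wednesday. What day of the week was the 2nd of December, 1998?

October 1996: 31 − 23 = 8 days remain.
Then 25 full months totalling 760 days.
December 1–2, 1998: 2 days.
Total: 8 + 760 + 2 = 770 days.
770 is a multiple of 7, so the 2nd of December, 1998 falls on the same weekday: Wednesday.

Wednesday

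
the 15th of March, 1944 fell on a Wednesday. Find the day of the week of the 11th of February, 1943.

Count forward from the earlier date (February 11, 1943) to the later (March 15, 1944):
February 1943: 28 − 11 = 17 days remain (1943 is not a leap year, so February has 28 days).
Then 12 full months totalling 366 days.
March 1–15, 1944: 15 days.
Total: 17 + 366 + 15 = 398 days.
398 mod 7 = 6, so 6 days before Wednesday is Thursday.

Thursday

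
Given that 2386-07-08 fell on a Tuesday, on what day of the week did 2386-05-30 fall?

Count forward from the earlier date (May 30, 2386) to the later (July 8, 2386):
May 2386: 31 − 30 = 1 day remains.
Then June (30): 30 days.
July 1–8, 2386: 8 days.
Total: 1 + 30 + 8 = 39 days.
39 mod 7 = 4, so 4 days before Tuesday is Friday.

Friday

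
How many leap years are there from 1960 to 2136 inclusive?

Years divisible by 4: 1960, 1964, …, 2136 — 45 in all.
Of these, 2100 is divisible by 100 but not 400, so not leap.
2000 is divisible by 400, so still leap.
Leap years: 45 − 1 = 44.

44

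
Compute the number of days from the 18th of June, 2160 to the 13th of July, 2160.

25

June 2160: 30 − 18 = 12 days remain.
July 1–13, 2160: 13 days.
Total: 12 + 13 = 25 days.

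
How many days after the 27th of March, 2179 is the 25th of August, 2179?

151

March 2179: 31 − 27 = 4 days remain.
Then April (30), May (31), June (30), July (31): 30 + 31 + 30 + 31 = 122 days.
August 1–25, 2179: 25 days.
Total: 4 + 122 + 25 = 151 days.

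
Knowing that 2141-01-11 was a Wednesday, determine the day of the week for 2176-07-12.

Friday

Day-of-year of January 11, 2141: 11.
Day-of-year of July 12, 2176: 194.
2141 has 365 days, so 365 − 11 = 354 days remain in 2141.
Full years 2142–2175: 26 common + 8 leap = 26×365 + 8×366 = 12418 days.
Total: 354 + 12418 + 194 = 12966 days.
12966 mod 7 = 2, so 2 days after Wednesday is Friday.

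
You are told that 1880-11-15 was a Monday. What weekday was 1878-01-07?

Count forward from the earlier date (January 7, 1878) to the later (November 15, 1880):
January 7, 1878 → January 7, 1879: 365 days.
January 7, 1879 → January 7, 1880: 365 days.
January 1880: 31 − 7 = 24 days remain.
Then 9 full months totalling 274 days.
November 1–15, 1880: 15 days.
Residual: 313 days.
Total: 1043 days.
1043 is a multiple of 7, so 1878-01-07 falls on the same weekday: Monday.

Monday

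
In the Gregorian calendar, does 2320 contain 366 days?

2320 is a leap year.

Yes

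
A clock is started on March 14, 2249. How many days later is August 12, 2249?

March 2249: 31 − 14 = 17 days remain.
Then April (30), May (31), June (30), July (31): 30 + 31 + 30 + 31 = 122 days.
August 1–12, 2249: 12 days.
Total: 17 + 122 + 12 = 151 days.

151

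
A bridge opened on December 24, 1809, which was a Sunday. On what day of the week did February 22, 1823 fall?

Saturday

Day-of-year of December 24, 1809: 358.
Day-of-year of February 22, 1823: 53.
1809 has 365 days, so 365 − 358 = 7 days remain in 1809.
Full years 1810–1822: 10 common + 3 leap = 10×365 + 3×366 = 4748 days.
Total: 7 + 4748 + 53 = 4808 days.
4808 mod 7 = 6, so 6 days after Sunday is Saturday.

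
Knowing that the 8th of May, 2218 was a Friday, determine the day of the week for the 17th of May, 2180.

Wednesday

Count forward from the earlier date (May 17, 2180) to the later (May 8, 2218):
From May 17, 2180 to May 17, 2217: 37 years, of which 8 contain a Feb 29 — 29×365 + 8×366 = 13513 days.
(2200 is not a leap year (divisible by 100 but not 400).)
May 2217: 31 − 17 = 14 days remain.
Then 11 full months totalling 334 days.
May 1–8, 2218: 8 days.
Residual: 356 days.
Total: 13869 days.
13869 mod 7 = 2, so 2 days before Friday is Wednesday.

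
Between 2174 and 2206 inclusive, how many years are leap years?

7

Years divisible by 4 in [2174, 2206]: 2176, 2180, 2184, 2188, 2192, 2196, 2200, 2204.
Of these, 2200 is divisible by 100 but not 400, so not leap.
Leap years: 8 − 1 = 7.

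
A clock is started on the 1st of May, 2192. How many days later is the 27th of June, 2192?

57

May 2192: 31 − 1 = 30 days remain.
June 1–27, 2192: 27 days.
Total: 30 + 27 = 57 days.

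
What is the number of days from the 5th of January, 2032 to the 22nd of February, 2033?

January 5, 2032 → January 5, 2033: 366 days (2032 is a leap year).
January 2033: 31 − 5 = 26 days remain.
February 1–22, 2033: 22 days (2033 is not a leap year).
Residual: 48 days.
Total: 414 days.

414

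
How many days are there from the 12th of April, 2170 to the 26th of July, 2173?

1201

Day-of-year of April 12, 2170: 102.
Day-of-year of July 26, 2173: 207.
2170 has 365 days, so 365 − 102 = 263 days remain in 2170.
Full years: 2171: 365; 2172: 366. Sum = 731.
Total: 263 + 731 + 207 = 1201 days.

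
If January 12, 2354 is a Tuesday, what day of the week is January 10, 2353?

Saturday

Count forward from the earlier date (January 10, 2353) to the later (January 12, 2354):
January 10, 2353 → January 10, 2354: 365 days.
Within January 2354: 12 − 10 = 2 days.
Total: 367 days.
367 mod 7 = 3, so 3 days before Tuesday is Saturday.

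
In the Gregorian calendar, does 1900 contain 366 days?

1900 is not a leap year (divisible by 100 but not 400).

No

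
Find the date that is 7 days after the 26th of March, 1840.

the 2nd of April, 1840

Count 7 days after March 26, 1840:
March 1840: 31 − 26 = 5 days remain.
April 1–2, 1840: 2 days.
Total: 5 + 2 = 7 days.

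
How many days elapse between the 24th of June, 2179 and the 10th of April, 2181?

Day-of-year of June 24, 2179: 175.
Day-of-year of April 10, 2181: 100.
2179 has 365 days, so 365 − 175 = 190 days remain in 2179.
Full years: 2180: 366. Sum = 366.
Total: 190 + 366 + 100 = 656 days.

656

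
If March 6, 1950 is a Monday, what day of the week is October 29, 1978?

From March 6, 1950 to March 6, 1978: 28 years, of which 7 contain a Feb 29 — 21×365 + 7×366 = 10227 days.
March 1978: 31 − 6 = 25 days remain.
Then April (30), May (31), June (30), July (31), August (31), September (30): 30 + 31 + 30 + 31 + 31 + 30 = 183 days.
October 1–29, 1978: 29 days.
Residual: 237 days.
Total: 10464 days.
10464 mod 7 = 6, so 6 days after Monday is Sunday.

Sunday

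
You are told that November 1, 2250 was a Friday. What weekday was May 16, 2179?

Count forward from the earlier date (May 16, 2179) to the later (November 1, 2250):
From May 16, 2179 to May 16, 2250: 71 years, of which 17 contain a Feb 29 — 54×365 + 17×366 = 25932 days.
(2200 is not a leap year (divisible by 100 but not 400).)
May 2250: 31 − 16 = 15 days remain.
Then June (30), July (31), August (31), September (30), October (31): 30 + 31 + 31 + 30 + 31 = 153 days.
November 1, 2250: 1 day.
Residual: 169 days.
Total: 26101 days.
26101 mod 7 = 5, so 5 days before Friday is Sunday.

Sunday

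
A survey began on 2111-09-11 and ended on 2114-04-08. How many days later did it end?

940

September 11, 2111 → September 11, 2112: 366 days (2112 is a leap year).
September 11, 2112 → September 11, 2113: 365 days.
September 2113: 30 − 11 = 19 days remain.
Then October (31), November (30), December (31), January (31), February 2114 (28), March (31): 31 + 30 + 31 + 31 + 28 + 31 = 182 days.
April 1–8, 2114: 8 days.
Residual: 209 days.
Total: 940 days.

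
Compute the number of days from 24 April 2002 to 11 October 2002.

April 2002: 30 − 24 = 6 days remain.
Then May (31), June (30), July (31), August (31), September (30): 31 + 30 + 31 + 31 + 30 = 153 days.
October 1–11, 2002: 11 days.
Total: 6 + 153 + 11 = 170 days.

170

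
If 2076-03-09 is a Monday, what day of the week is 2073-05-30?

Tuesday

Count forward from the earlier date (May 30, 2073) to the later (March 9, 2076):
May 30, 2073 → May 30, 2074: 365 days.
May 30, 2074 → May 30, 2075: 365 days.
May 2075: 31 − 30 = 1 day remains.
Then 9 full months totalling 274 days.
March 1–9, 2076: 9 days.
Residual: 284 days.
Total: 1014 days.
1014 mod 7 = 6, so 6 days before Monday is Tuesday.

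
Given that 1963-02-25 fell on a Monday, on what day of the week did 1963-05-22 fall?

February 1963: 28 − 25 = 3 days remain (1963 is not a leap year, so February has 28 days).
Then March (31), April (30): 31 + 30 = 61 days.
May 1–22, 1963: 22 days.
Total: 3 + 61 + 22 = 86 days.
86 mod 7 = 2, so 2 days after Monday is Wednesday.

Wednesday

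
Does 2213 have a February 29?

2213 is not a leap year.

No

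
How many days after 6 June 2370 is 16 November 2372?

June 2370: 30 − 6 = 24 days remain.
Then 28 full months totalling 854 days.
November 1–16, 2372: 16 days.
Total: 24 + 854 + 16 = 894 days.

894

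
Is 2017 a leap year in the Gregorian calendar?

No

2017 is not a leap year.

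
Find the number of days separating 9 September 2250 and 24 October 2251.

410

Day-of-year of September 9, 2250: 252.
Day-of-year of October 24, 2251: 297.
2250 has 365 days, so 365 − 252 = 113 days remain in 2250.
Total: 113 + 297 = 410 days.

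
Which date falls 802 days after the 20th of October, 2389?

the 31st of December, 2391

Count 802 days after October 20, 2389:
Day-of-year of October 20, 2389: 293.
Day-of-year of December 31, 2391: 365.
2389 has 365 days, so 365 − 293 = 72 days remain in 2389.
Full years: 2390: 365. Sum = 365.
Total: 72 + 365 + 365 = 802 days.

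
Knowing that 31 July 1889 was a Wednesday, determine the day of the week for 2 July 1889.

Tuesday

Count forward from the earlier date (July 2, 1889) to the later (July 31, 1889):
Within July 1889: 31 − 2 = 29 days.
29 mod 7 = 1, so 1 day before Wednesday is Tuesday.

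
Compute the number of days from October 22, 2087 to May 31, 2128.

14831

Day-of-year of October 22, 2087: 295.
Day-of-year of May 31, 2128: 152.
2087 has 365 days, so 365 − 295 = 70 days remain in 2087.
Full years 2088–2127: 31 common + 9 leap = 31×365 + 9×366 = 14609 days.
Total: 70 + 14609 + 152 = 14831 days.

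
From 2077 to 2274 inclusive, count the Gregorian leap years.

47

Years divisible by 4: 2080, 2084, …, 2272 — 49 in all.
Of these, 2100, 2200 are divisible by 100 but not 400, so not leap.
Leap years: 49 − 2 = 47.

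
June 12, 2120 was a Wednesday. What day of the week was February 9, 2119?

Count forward from the earlier date (February 9, 2119) to the later (June 12, 2120):
February 2119: 28 − 9 = 19 days remain (2119 is not a leap year, so February has 28 days).
Then 15 full months totalling 458 days.
June 1–12, 2120: 12 days.
Total: 19 + 458 + 12 = 489 days.
489 mod 7 = 6, so 6 days before Wednesday is Thursday.

Thursday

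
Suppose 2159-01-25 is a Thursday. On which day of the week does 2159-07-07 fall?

Saturday

January 2159: 31 − 25 = 6 days remain.
Then February 2159 (28), March (31), April (30), May (31), June (30): 28 + 31 + 30 + 31 + 30 = 150 days.
July 1–7, 2159: 7 days.
Total: 6 + 150 + 7 = 163 days.
163 mod 7 = 2, so 2 days after Thursday is Saturday.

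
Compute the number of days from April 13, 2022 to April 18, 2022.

5

Within April 2022: 18 − 13 = 5 days.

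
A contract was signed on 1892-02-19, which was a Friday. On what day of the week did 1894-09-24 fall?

Monday

February 19, 1892 → February 19, 1893: 366 days (1892 is a leap year).
February 19, 1893 → February 19, 1894: 365 days.
February 1894: 28 − 19 = 9 days remain (1894 is not a leap year, so February has 28 days).
Then March (31), April (30), May (31), June (30), July (31), August (31): 31 + 30 + 31 + 30 + 31 + 31 = 184 days.
September 1–24, 1894: 24 days.
Residual: 217 days.
Total: 948 days.
948 mod 7 = 3, so 3 days after Friday is Monday.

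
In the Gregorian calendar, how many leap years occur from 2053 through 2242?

45

Years divisible by 4: 2056, 2060, …, 2240 — 47 in all.
Of these, 2100, 2200 are divisible by 100 but not 400, so not leap.
Leap years: 47 − 2 = 45.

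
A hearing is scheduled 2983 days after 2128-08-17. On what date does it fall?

2136-10-17

Count 2983 days after August 17, 2128:
From August 17, 2128 to August 17, 2136: 8 years, of which 2 contain a Feb 29 — 6×365 + 2×366 = 2922 days.
August 2136: 31 − 17 = 14 days remain.
Then September (30): 30 days.
October 1–17, 2136: 17 days.
Residual: 61 days.
Total: 2983 days.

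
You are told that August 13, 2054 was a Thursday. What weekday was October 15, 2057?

Monday

Day-of-year of August 13, 2054: 225.
Day-of-year of October 15, 2057: 288.
2054 has 365 days, so 365 − 225 = 140 days remain in 2054.
Full years: 2055: 365; 2056: 366. Sum = 731.
Total: 140 + 731 + 288 = 1159 days.
1159 mod 7 = 4, so 4 days after Thursday is Monday.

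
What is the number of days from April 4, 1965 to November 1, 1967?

941

Day-of-year of April 4, 1965: 94.
Day-of-year of November 1, 1967: 305.
1965 has 365 days, so 365 − 94 = 271 days remain in 1965.
Full years: 1966: 365. Sum = 365.
Total: 271 + 365 + 305 = 941 days.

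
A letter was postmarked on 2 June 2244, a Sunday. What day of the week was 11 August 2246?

Tuesday

June 2, 2244 → June 2, 2245: 365 days.
June 2, 2245 → June 2, 2246: 365 days.
June 2246: 30 − 2 = 28 days remain.
Then July (31): 31 days.
August 1–11, 2246: 11 days.
Residual: 70 days.
Total: 800 days.
800 mod 7 = 2, so 2 days after Sunday is Tuesday.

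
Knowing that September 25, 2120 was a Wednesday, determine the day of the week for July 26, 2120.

Count forward from the earlier date (July 26, 2120) to the later (September 25, 2120):
July 2120: 31 − 26 = 5 days remain.
Then August (31): 31 days.
September 1–25, 2120: 25 days.
Total: 5 + 31 + 25 = 61 days.
61 mod 7 = 5, so 5 days before Wednesday is Friday.

Friday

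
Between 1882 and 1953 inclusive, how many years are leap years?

Years divisible by 4: 1884, 1888, …, 1952 — 18 in all.
Of these, 1900 is divisible by 100 but not 400, so not leap.
Leap years: 18 − 1 = 17.

17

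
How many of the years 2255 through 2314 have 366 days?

Years divisible by 4: 2256, 2260, …, 2312 — 15 in all.
Of these, 2300 is divisible by 100 but not 400, so not leap.
Leap years: 15 − 1 = 14.

14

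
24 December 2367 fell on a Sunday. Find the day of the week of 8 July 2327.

Count forward from the earlier date (July 8, 2327) to the later (December 24, 2367):
From July 8, 2327 to July 8, 2367: 40 years, of which 10 contain a Feb 29 — 30×365 + 10×366 = 14610 days.
July 2367: 31 − 8 = 23 days remain.
Then August (31), September (30), October (31), November (30): 31 + 30 + 31 + 30 = 122 days.
December 1–24, 2367: 24 days.
Residual: 169 days.
Total: 14779 days.
14779 mod 7 = 2, so 2 days before Sunday is Friday.

Friday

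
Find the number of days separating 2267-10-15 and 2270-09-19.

Day-of-year of October 15, 2267: 288.
Day-of-year of September 19, 2270: 262.
2267 has 365 days, so 365 − 288 = 77 days remain in 2267.
Full years: 2268: 366; 2269: 365. Sum = 731.
Total: 77 + 731 + 262 = 1070 days.

1070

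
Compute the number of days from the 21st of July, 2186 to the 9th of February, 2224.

13716

Day-of-year of July 21, 2186: 202.
Day-of-year of February 9, 2224: 40.
2186 has 365 days, so 365 − 202 = 163 days remain in 2186.
Full years 2187–2223: 29 common + 8 leap = 29×365 + 8×366 = 13513 days.
Total: 163 + 13513 + 40 = 13716 days.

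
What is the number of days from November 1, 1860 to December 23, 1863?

1147

Day-of-year of November 1, 1860: 306.
Day-of-year of December 23, 1863: 357.
1860 has 366 days, so 366 − 306 = 60 days remain in 1860.
Full years: 1861: 365; 1862: 365. Sum = 730.
Total: 60 + 730 + 357 = 1147 days.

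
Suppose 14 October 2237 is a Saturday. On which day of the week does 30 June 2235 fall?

Count forward from the earlier date (June 30, 2235) to the later (October 14, 2237):
June 30, 2235 → June 30, 2236: 366 days (2236 is a leap year).
June 30, 2236 → June 30, 2237: 365 days.
June 2237: 30 − 30 = 0 days remain.
Then July (31), August (31), September (30): 31 + 31 + 30 = 92 days.
October 1–14, 2237: 14 days.
Residual: 106 days.
Total: 837 days.
837 mod 7 = 4, so 4 days before Saturday is Tuesday.

Tuesday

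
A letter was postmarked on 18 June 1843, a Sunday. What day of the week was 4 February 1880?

Wednesday

Day-of-year of June 18, 1843: 169.
Day-of-year of February 4, 1880: 35.
1843 has 365 days, so 365 − 169 = 196 days remain in 1843.
Full years 1844–1879: 27 common + 9 leap = 27×365 + 9×366 = 13149 days.
Total: 196 + 13149 + 35 = 13380 days.
13380 mod 7 = 3, so 3 days after Sunday is Wednesday.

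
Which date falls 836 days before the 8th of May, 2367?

the 22nd of January, 2365

Count 836 days before May 8, 2367:
Day-of-year of January 22, 2365: 22.
Day-of-year of May 8, 2367: 128.
2365 has 365 days, so 365 − 22 = 343 days remain in 2365.
Full years: 2366: 365. Sum = 365.
Total: 343 + 365 + 128 = 836 days.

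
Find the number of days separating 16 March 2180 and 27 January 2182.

March 2180: 31 − 16 = 15 days remain.
Then 21 full months totalling 640 days.
January 1–27, 2182: 27 days.
Total: 15 + 640 + 27 = 682 days.

682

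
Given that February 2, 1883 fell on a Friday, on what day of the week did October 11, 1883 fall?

February 1883: 28 − 2 = 26 days remain (1883 is not a leap year, so February has 28 days).
Then March (31), April (30), May (31), June (30), July (31), August (31), September (30): 31 + 30 + 31 + 30 + 31 + 31 + 30 = 214 days.
October 1–11, 1883: 11 days.
Total: 26 + 214 + 11 = 251 days.
251 mod 7 = 6, so 6 days after Friday is Thursday.

Thursday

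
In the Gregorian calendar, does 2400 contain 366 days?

2400 is a leap year (divisible by 400).

Yes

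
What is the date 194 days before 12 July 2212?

31 December 2211

Count 194 days before July 12, 2212:
Day-of-year of December 31, 2211: 365.
Day-of-year of July 12, 2212: 194.
2211 has 365 days, so 365 − 365 = 0 days remain in 2211.
Total: 0 + 194 = 194 days.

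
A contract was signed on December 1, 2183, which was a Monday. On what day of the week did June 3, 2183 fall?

Count forward from the earlier date (June 3, 2183) to the later (December 1, 2183):
June 2183: 30 − 3 = 27 days remain.
Then July (31), August (31), September (30), October (31), November (30): 31 + 31 + 30 + 31 + 30 = 153 days.
December 1, 2183: 1 day.
Total: 27 + 153 + 1 = 181 days.
181 mod 7 = 6, so 6 days before Monday is Tuesday.

Tuesday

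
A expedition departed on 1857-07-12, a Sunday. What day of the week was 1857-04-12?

Count forward from the earlier date (April 12, 1857) to the later (July 12, 1857):
April 1857: 30 − 12 = 18 days remain.
Then May (31), June (30): 31 + 30 = 61 days.
July 1–12, 1857: 12 days.
Total: 18 + 61 + 12 = 91 days.
91 is a multiple of 7, so 1857-04-12 falls on the same weekday: Sunday.

Sunday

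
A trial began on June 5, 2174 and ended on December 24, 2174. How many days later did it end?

202

June 2174: 30 − 5 = 25 days remain.
Then July (31), August (31), September (30), October (31), November (30): 31 + 31 + 30 + 31 + 30 = 153 days.
December 1–24, 2174: 24 days.
Total: 25 + 153 + 24 = 202 days.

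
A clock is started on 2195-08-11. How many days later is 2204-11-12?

3380

From August 11, 2195 to August 11, 2204: 9 years, of which 2 contain a Feb 29 — 7×365 + 2×366 = 3287 days.
(2200 is not a leap year (divisible by 100 but not 400).)
August 2204: 31 − 11 = 20 days remain.
Then September (30), October (31): 30 + 31 = 61 days.
November 1–12, 2204: 12 days.
Residual: 93 days.
Total: 3380 days.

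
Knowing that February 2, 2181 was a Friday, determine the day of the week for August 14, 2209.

Monday

From February 2, 2181 to February 2, 2209: 28 years, of which 6 contain a Feb 29 — 22×365 + 6×366 = 10226 days.
(2200 is not a leap year (divisible by 100 but not 400).)
February 2209: 28 − 2 = 26 days remain (2209 is not a leap year, so February has 28 days).
Then March (31), April (30), May (31), June (30), July (31): 31 + 30 + 31 + 30 + 31 = 153 days.
August 1–14, 2209: 14 days.
Residual: 193 days.
Total: 10419 days.
10419 mod 7 = 3, so 3 days after Friday is Monday.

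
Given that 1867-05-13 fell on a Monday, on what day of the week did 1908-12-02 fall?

Wednesday

From May 13, 1867 to May 13, 1908: 41 years, of which 10 contain a Feb 29 — 31×365 + 10×366 = 14975 days.
(1900 is not a leap year (divisible by 100 but not 400).)
May 1908: 31 − 13 = 18 days remain.
Then June (30), July (31), August (31), September (30), October (31), November (30): 30 + 31 + 31 + 30 + 31 + 30 = 183 days.
December 1–2, 1908: 2 days.
Residual: 203 days.
Total: 15178 days.
15178 mod 7 = 2, so 2 days after Monday is Wednesday.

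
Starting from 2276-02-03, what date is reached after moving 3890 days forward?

2286-09-28

Count 3890 days after February 3, 2276:
From February 3, 2276 to February 3, 2286: 10 years, of which 3 contain a Feb 29 — 7×365 + 3×366 = 3653 days.
February 2286: 28 − 3 = 25 days remain (2286 is not a leap year, so February has 28 days).
Then March (31), April (30), May (31), June (30), July (31), August (31): 31 + 30 + 31 + 30 + 31 + 31 = 184 days.
September 1–28, 2286: 28 days.
Residual: 237 days.
Total: 3890 days.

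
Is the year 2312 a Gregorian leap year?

Yes

2312 is a leap year.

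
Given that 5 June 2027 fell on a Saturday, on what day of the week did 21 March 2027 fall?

Sunday

Count forward from the earlier date (March 21, 2027) to the later (June 5, 2027):
March 2027: 31 − 21 = 10 days remain.
Then April (30), May (31): 30 + 31 = 61 days.
June 1–5, 2027: 5 days.
Total: 10 + 61 + 5 = 76 days.
76 mod 7 = 6, so 6 days before Saturday is Sunday.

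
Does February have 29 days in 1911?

1911 is not a leap year.

No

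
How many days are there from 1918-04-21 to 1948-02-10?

10887

Day-of-year of April 21, 1918: 111.
Day-of-year of February 10, 1948: 41.
1918 has 365 days, so 365 − 111 = 254 days remain in 1918.
Full years 1919–1947: 22 common + 7 leap = 22×365 + 7×366 = 10592 days.
Total: 254 + 10592 + 41 = 10887 days.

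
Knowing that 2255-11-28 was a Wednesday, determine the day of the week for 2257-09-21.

November 28, 2255 → November 28, 2256: 366 days (2256 is a leap year).
November 2256: 30 − 28 = 2 days remain.
Then 9 full months totalling 274 days.
September 1–21, 2257: 21 days.
Residual: 297 days.
Total: 663 days.
663 mod 7 = 5, so 5 days after Wednesday is Monday.

Monday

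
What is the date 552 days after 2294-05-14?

2295-11-17

Count 552 days after May 14, 2294:
Day-of-year of May 14, 2294: 134.
Day-of-year of November 17, 2295: 321.
2294 has 365 days, so 365 − 134 = 231 days remain in 2294.
Total: 231 + 321 = 552 days.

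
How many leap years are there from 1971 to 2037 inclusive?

Years divisible by 4: 1972, 1976, …, 2036 — 17 in all.
2000 is divisible by 400, so still leap.
No century exceptions apply. Count: 17.

17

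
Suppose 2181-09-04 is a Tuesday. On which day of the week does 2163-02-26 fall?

Count forward from the earlier date (February 26, 2163) to the later (September 4, 2181):
Day-of-year of February 26, 2163: 57.
Day-of-year of September 4, 2181: 247.
2163 has 365 days, so 365 − 57 = 308 days remain in 2163.
Full years 2164–2180: 12 common + 5 leap = 12×365 + 5×366 = 6210 days.
Total: 308 + 6210 + 247 = 6765 days.
6765 mod 7 = 3, so 3 days before Tuesday is Saturday.

Saturday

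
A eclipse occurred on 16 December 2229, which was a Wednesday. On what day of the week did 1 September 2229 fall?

Count forward from the earlier date (September 1, 2229) to the later (December 16, 2229):
September 2229: 30 − 1 = 29 days remain.
Then October (31), November (30): 31 + 30 = 61 days.
December 1–16, 2229: 16 days.
Total: 29 + 61 + 16 = 106 days.
106 mod 7 = 1, so 1 day before Wednesday is Tuesday.

Tuesday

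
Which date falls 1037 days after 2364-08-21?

2367-06-24

Count 1037 days after August 21, 2364:
Day-of-year of August 21, 2364: 234.
Day-of-year of June 24, 2367: 175.
2364 has 366 days, so 366 − 234 = 132 days remain in 2364.
Full years: 2365: 365; 2366: 365. Sum = 730.
Total: 132 + 730 + 175 = 1037 days.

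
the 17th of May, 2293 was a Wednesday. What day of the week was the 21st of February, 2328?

Tuesday

From May 17, 2293 to May 17, 2327: 34 years, of which 7 contain a Feb 29 — 27×365 + 7×366 = 12417 days.
(2300 is not a leap year (divisible by 100 but not 400).)
May 2327: 31 − 17 = 14 days remain.
Then June (30), July (31), August (31), September (30), October (31), November (30), December (31), January (31): 30 + 31 + 31 + 30 + 31 + 30 + 31 + 31 = 245 days.
February 1–21, 2328: 21 days (2328 is a leap year).
Residual: 280 days.
Total: 12697 days.
12697 mod 7 = 6, so 6 days after Wednesday is Tuesday.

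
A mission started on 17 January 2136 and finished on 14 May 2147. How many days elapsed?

4135

From January 17, 2136 to January 17, 2147: 11 years, of which 3 contain a Feb 29 — 8×365 + 3×366 = 4018 days.
January 2147: 31 − 17 = 14 days remain.
Then February 2147 (28), March (31), April (30): 28 + 31 + 30 = 89 days.
May 1–14, 2147: 14 days.
Residual: 117 days.
Total: 4135 days.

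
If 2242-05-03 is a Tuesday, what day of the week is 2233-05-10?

Friday

Count forward from the earlier date (May 10, 2233) to the later (May 3, 2242):
Day-of-year of May 10, 2233: 130.
Day-of-year of May 3, 2242: 123.
2233 has 365 days, so 365 − 130 = 235 days remain in 2233.
Full years 2234–2241: 6 common + 2 leap = 6×365 + 2×366 = 2922 days.
Total: 235 + 2922 + 123 = 3280 days.
3280 mod 7 = 4, so 4 days before Tuesday is Friday.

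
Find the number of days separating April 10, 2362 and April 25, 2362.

15

Within April 2362: 25 − 10 = 15 days.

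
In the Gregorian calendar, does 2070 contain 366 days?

No

2070 is not a leap year.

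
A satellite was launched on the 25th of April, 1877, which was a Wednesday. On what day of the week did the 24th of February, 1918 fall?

Sunday

From April 25, 1877 to April 25, 1917: 40 years, of which 9 contain a Feb 29 — 31×365 + 9×366 = 14609 days.
(1900 is not a leap year (divisible by 100 but not 400).)
April 1917: 30 − 25 = 5 days remain.
Then 9 full months totalling 276 days.
February 1–24, 1918: 24 days (1918 is not a leap year).
Residual: 305 days.
Total: 14914 days.
14914 mod 7 = 4, so 4 days after Wednesday is Sunday.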